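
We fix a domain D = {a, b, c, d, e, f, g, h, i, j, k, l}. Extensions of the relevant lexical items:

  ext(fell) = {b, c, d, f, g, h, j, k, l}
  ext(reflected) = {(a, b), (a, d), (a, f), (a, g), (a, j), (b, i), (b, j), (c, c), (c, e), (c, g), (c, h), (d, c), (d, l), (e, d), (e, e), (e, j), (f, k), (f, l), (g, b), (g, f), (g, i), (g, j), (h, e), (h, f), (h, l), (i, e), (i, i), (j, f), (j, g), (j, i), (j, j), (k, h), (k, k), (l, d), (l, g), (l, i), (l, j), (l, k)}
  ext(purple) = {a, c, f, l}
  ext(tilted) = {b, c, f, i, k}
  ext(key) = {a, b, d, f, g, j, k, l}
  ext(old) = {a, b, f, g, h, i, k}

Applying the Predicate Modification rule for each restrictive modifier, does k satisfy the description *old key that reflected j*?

⟦that reflected j⟧ = {x : ⟨x, j⟩ ∈ ⟦reflected⟧} = {a, b, e, g, j, l}
⟦key⟧ = {a, b, d, f, g, j, k, l}
… ∩ ⟦that reflected j⟧ = {a, b, d, f, g, j, k, l} ∩ {a, b, e, g, j, l} = {a, b, g, j, l}
… ∩ ⟦old⟧ = {a, b, g, j, l} ∩ {a, b, f, g, h, i, k} = {a, b, g}
⟦old key that reflected j⟧ = {a, b, g}; k ∉ this set.

no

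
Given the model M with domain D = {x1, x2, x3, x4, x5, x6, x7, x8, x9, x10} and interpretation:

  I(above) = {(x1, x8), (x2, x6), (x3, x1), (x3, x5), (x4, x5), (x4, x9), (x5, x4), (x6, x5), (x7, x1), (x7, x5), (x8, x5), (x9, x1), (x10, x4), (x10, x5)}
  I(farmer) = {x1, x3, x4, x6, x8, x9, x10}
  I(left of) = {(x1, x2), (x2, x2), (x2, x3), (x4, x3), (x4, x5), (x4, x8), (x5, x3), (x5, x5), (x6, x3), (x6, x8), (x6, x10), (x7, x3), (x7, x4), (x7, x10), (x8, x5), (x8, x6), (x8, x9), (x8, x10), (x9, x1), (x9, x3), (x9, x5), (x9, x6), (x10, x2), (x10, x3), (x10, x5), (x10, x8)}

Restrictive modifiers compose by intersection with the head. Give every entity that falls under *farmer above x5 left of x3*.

⟦above x5⟧ = {x : ⟨x, x5⟩ ∈ ⟦above⟧} = {x3, x4, x6, x7, x8, x10}
⟦left of x3⟧ = {x : ⟨x, x3⟩ ∈ ⟦left of⟧} = {x2, x4, x5, x6, x7, x9, x10}
⟦farmer⟧ = {x1, x3, x4, x6, x8, x9, x10}
… ∩ ⟦above x5⟧ = {x1, x3, x4, x6, x8, x9, x10} ∩ {x3, x4, x6, x7, x8, x10} = {x3, x4, x6, x8, x10}
… ∩ ⟦left of x3⟧ = {x3, x4, x6, x8, x10} ∩ {x2, x4, x5, x6, x7, x9, x10} = {x4, x6, x10}
So ⟦farmer above x5 left of x3⟧ = {x4, x6, x10}.

{x4, x6, x10}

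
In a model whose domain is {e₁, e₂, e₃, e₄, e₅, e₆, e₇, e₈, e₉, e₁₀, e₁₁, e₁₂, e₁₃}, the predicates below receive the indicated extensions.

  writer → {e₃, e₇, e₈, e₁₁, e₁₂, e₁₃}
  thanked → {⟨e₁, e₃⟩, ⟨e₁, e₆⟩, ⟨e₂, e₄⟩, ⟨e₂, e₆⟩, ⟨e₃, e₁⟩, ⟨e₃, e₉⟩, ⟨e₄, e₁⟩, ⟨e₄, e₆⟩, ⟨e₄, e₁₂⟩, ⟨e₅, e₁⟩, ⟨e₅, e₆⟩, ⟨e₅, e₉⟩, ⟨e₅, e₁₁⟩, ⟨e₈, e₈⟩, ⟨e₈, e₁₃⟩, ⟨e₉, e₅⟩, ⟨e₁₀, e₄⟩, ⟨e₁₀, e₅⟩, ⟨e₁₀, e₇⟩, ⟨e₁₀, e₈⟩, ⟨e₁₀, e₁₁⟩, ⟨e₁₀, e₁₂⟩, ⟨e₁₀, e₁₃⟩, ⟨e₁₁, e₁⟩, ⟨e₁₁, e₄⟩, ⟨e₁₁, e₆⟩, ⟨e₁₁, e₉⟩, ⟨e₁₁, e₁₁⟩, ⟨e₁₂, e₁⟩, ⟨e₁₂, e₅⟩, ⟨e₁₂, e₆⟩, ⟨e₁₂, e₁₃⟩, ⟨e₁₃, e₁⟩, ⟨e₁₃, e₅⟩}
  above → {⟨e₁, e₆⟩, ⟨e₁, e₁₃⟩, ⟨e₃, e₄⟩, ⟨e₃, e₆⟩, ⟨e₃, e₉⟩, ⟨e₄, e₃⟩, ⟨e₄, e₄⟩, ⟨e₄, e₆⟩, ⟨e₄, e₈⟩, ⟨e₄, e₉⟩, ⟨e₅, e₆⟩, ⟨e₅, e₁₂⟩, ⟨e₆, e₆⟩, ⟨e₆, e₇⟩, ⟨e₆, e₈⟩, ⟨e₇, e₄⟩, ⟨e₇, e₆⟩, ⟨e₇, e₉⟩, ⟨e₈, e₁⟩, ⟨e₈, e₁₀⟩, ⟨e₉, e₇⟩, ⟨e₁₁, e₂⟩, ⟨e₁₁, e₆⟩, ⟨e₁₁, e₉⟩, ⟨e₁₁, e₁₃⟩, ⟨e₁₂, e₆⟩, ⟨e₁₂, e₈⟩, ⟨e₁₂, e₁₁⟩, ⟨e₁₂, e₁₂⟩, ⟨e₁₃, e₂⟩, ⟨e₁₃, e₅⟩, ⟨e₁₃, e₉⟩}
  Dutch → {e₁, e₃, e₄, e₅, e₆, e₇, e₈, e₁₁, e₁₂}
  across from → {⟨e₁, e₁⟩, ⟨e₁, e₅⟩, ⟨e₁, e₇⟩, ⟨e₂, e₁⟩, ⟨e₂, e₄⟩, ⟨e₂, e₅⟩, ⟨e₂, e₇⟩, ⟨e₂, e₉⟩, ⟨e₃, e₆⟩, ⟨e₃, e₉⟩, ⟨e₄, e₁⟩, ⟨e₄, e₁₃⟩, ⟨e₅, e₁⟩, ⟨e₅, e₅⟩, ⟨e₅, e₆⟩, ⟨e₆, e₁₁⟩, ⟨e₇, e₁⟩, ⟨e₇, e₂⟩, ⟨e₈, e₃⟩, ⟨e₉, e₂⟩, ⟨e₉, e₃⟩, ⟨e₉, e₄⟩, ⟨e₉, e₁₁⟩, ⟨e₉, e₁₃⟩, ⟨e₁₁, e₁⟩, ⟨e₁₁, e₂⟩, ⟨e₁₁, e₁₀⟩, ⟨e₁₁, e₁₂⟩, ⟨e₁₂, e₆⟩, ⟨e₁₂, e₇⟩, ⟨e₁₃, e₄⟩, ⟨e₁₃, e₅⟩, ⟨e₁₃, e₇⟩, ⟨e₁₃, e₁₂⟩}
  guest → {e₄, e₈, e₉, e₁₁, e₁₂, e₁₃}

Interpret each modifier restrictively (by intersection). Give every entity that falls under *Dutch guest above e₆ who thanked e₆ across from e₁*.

{e₄, e₁₁}

⟦above e₆⟧ = {x : ⟨x, e₆⟩ ∈ ⟦above⟧} = {e₁, e₃, e₄, e₅, e₆, e₇, e₁₁, e₁₂}
⟦who thanked e₆⟧ = {x : ⟨x, e₆⟩ ∈ ⟦thanked⟧} = {e₁, e₂, e₄, e₅, e₁₁, e₁₂}
⟦across from e₁⟧ = {x : ⟨x, e₁⟩ ∈ ⟦across from⟧} = {e₁, e₂, e₄, e₅, e₇, e₁₁}
⟦guest⟧ = {e₄, e₈, e₉, e₁₁, e₁₂, e₁₃}
… ∩ ⟦above e₆⟧ = {e₄, e₈, e₉, e₁₁, e₁₂, e₁₃} ∩ {e₁, e₃, e₄, e₅, e₆, e₇, e₁₁, e₁₂} = {e₄, e₁₁, e₁₂}
… ∩ ⟦who thanked e₆⟧ = {e₄, e₁₁, e₁₂} ∩ {e₁, e₂, e₄, e₅, e₁₁, e₁₂} = {e₄, e₁₁, e₁₂}
… ∩ ⟦across from e₁⟧ = {e₄, e₁₁, e₁₂} ∩ {e₁, e₂, e₄, e₅, e₇, e₁₁} = {e₄, e₁₁}
… ∩ ⟦Dutch⟧ = {e₄, e₁₁} ∩ {e₁, e₃, e₄, e₅, e₆, e₇, e₈, e₁₁, e₁₂} = {e₄, e₁₁}
So ⟦Dutch guest above e₆ who thanked e₆ across from e₁⟧ = {e₄, e₁₁}.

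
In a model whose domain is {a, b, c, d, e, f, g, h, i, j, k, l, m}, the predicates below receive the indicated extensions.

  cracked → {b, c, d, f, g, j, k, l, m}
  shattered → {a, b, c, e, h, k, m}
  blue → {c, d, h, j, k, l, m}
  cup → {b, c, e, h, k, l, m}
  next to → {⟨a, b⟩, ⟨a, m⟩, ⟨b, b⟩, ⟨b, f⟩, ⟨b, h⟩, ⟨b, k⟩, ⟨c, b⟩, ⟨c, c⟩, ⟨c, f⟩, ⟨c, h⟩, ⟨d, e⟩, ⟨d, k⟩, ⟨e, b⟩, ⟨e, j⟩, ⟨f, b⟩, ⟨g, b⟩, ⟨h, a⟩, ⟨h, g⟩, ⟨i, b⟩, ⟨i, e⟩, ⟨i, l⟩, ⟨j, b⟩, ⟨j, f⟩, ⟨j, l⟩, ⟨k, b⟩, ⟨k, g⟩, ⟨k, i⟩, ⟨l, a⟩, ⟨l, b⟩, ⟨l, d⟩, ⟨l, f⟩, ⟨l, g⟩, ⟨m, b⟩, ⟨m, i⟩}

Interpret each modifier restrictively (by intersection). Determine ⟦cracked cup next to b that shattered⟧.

⟦next to b⟧ = {x : ⟨x, b⟩ ∈ ⟦next to⟧} = {a, b, c, e, f, g, i, j, k, l, m}
⟦that shattered⟧ = ⟦shattered⟧ = {a, b, c, e, h, k, m}
⟦cup⟧ = {b, c, e, h, k, l, m}
… ∩ ⟦next to b⟧ = {b, c, e, h, k, l, m} ∩ {a, b, c, e, f, g, i, j, k, l, m} = {b, c, e, k, l, m}
… ∩ ⟦that shattered⟧ = {b, c, e, k, l, m} ∩ {a, b, c, e, h, k, m} = {b, c, e, k, m}
… ∩ ⟦cracked⟧ = {b, c, e, k, m} ∩ {b, c, d, f, g, j, k, l, m} = {b, c, k, m}
So ⟦cracked cup next to b that shattered⟧ = {b, c, k, m}.

{b, c, k, m}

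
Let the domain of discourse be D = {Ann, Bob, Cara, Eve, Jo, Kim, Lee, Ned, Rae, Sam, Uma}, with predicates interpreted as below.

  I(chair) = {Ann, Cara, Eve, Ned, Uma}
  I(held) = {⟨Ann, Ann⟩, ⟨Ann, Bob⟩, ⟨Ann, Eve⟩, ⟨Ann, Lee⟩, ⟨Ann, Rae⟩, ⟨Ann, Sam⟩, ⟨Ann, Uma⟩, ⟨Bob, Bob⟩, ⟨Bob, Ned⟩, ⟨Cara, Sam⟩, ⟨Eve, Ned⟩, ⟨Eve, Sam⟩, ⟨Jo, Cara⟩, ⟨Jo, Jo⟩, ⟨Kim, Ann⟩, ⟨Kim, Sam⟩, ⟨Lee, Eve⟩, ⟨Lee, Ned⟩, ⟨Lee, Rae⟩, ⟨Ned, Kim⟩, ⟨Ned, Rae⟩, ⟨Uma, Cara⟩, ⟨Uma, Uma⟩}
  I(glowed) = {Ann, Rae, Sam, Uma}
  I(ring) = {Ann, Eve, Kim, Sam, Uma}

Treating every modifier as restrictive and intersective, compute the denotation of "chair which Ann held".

⟦which Ann held⟧ = {x : ⟨Ann, x⟩ ∈ ⟦held⟧} = {Ann, Bob, Eve, Lee, Rae, Sam, Uma}
⟦chair⟧ = {Ann, Cara, Eve, Ned, Uma}
… ∩ ⟦which Ann held⟧ = {Ann, Cara, Eve, Ned, Uma} ∩ {Ann, Bob, Eve, Lee, Rae, Sam, Uma} = {Ann, Eve, Uma}
So ⟦chair which Ann held⟧ = {Ann, Eve, Uma}.

{Ann, Eve, Uma}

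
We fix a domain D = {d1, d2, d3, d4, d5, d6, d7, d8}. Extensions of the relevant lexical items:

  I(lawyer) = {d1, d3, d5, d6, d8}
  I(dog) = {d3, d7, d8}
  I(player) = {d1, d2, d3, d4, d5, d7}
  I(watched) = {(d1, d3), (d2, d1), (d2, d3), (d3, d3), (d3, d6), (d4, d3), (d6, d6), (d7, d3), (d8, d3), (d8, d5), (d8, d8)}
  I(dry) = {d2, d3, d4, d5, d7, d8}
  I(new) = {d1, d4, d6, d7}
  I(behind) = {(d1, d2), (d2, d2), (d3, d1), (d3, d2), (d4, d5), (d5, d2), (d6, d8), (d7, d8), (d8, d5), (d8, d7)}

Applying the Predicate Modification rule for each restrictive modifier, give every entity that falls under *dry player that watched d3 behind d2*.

⟦that watched d3⟧ = {x : ⟨x, d3⟩ ∈ ⟦watched⟧} = {d1, d2, d3, d4, d7, d8}
⟦behind d2⟧ = {x : ⟨x, d2⟩ ∈ ⟦behind⟧} = {d1, d2, d3, d5}
⟦player⟧ = {d1, d2, d3, d4, d5, d7}
… ∩ ⟦that watched d3⟧ = {d1, d2, d3, d4, d5, d7} ∩ {d1, d2, d3, d4, d7, d8} = {d1, d2, d3, d4, d7}
… ∩ ⟦behind d2⟧ = {d1, d2, d3, d4, d7} ∩ {d1, d2, d3, d5} = {d1, d2, d3}
… ∩ ⟦dry⟧ = {d1, d2, d3} ∩ {d2, d3, d4, d5, d7, d8} = {d2, d3}
So ⟦dry player that watched d3 behind d2⟧ = {d2, d3}.

{d2, d3}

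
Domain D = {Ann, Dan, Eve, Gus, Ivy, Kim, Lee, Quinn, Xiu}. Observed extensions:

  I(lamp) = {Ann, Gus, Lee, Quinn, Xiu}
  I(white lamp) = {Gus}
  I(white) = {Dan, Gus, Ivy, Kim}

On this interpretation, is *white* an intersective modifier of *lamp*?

yes

⟦white⟧ ∩ ⟦lamp⟧ = {Dan, Gus, Ivy, Kim} ∩ {Ann, Gus, Lee, Quinn, Xiu} = {Gus}
Observed ⟦white lamp⟧ = {Gus}.
These coincide, so the modifier is intersective here.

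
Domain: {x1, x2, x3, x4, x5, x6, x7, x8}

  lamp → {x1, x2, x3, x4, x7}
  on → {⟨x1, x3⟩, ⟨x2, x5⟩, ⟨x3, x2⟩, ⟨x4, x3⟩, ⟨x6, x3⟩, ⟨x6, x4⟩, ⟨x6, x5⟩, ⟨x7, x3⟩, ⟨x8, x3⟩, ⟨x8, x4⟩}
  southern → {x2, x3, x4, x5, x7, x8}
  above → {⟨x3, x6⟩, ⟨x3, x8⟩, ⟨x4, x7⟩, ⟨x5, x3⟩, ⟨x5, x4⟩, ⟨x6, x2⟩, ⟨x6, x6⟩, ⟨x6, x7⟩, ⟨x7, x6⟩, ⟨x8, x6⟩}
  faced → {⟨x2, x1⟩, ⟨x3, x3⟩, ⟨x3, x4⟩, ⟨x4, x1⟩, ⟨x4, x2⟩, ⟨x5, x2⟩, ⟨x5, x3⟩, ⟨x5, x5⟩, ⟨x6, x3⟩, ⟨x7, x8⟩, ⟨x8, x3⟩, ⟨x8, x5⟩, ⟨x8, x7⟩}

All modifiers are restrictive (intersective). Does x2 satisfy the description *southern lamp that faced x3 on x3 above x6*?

no

⟦that faced x3⟧ = {x : ⟨x, x3⟩ ∈ ⟦faced⟧} = {x3, x5, x6, x8}
⟦on x3⟧ = {x : ⟨x, x3⟩ ∈ ⟦on⟧} = {x1, x4, x6, x7, x8}
⟦above x6⟧ = {x : ⟨x, x6⟩ ∈ ⟦above⟧} = {x3, x6, x7, x8}
⟦lamp⟧ = {x1, x2, x3, x4, x7}
… ∩ ⟦that faced x3⟧ = {x1, x2, x3, x4, x7} ∩ {x3, x5, x6, x8} = {x3}
… ∩ ⟦on x3⟧ = {x3} ∩ {x1, x4, x6, x7, x8} = ∅
… ∩ ⟦above x6⟧ = ∅ ∩ {x3, x6, x7, x8} = ∅
… ∩ ⟦southern⟧ = ∅ ∩ {x2, x3, x4, x5, x7, x8} = ∅
⟦southern lamp that faced x3 on x3 above x6⟧ = ∅; x2 ∉ this set.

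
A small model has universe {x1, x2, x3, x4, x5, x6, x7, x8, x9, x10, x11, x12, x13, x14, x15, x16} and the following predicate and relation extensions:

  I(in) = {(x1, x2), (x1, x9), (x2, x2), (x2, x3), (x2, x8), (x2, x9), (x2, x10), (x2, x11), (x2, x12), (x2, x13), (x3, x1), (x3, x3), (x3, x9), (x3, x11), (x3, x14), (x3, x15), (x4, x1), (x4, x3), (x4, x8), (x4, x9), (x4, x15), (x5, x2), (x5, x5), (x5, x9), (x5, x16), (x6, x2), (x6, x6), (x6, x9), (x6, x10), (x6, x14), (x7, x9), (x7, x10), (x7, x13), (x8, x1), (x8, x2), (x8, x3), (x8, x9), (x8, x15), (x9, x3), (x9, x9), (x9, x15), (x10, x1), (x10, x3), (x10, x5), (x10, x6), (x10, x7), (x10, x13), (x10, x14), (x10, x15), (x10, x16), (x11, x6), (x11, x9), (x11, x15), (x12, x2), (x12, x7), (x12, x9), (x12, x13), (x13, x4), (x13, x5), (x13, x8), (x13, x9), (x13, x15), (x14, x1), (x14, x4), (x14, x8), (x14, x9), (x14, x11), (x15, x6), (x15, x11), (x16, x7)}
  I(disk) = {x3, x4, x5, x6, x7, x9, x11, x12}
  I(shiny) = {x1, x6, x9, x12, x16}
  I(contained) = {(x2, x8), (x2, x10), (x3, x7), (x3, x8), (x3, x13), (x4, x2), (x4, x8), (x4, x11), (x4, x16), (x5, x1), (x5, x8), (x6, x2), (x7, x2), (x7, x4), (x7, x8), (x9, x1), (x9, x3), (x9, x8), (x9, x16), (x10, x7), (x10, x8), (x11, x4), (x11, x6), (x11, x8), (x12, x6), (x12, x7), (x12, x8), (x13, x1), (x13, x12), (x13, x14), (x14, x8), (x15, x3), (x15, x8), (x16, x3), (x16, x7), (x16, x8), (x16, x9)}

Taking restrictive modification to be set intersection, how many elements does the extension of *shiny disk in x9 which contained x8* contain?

⟦in x9⟧ = {x : ⟨x, x9⟩ ∈ ⟦in⟧} = {x1, x2, x3, x4, x5, x6, x7, x8, x9, x11, x12, x13, x14}
⟦which contained x8⟧ = {x : ⟨x, x8⟩ ∈ ⟦contained⟧} = {x2, x3, x4, x5, x7, x9, x10, x11, x12, x14, x15, x16}
⟦disk⟧ = {x3, x4, x5, x6, x7, x9, x11, x12}
… ∩ ⟦in x9⟧ = {x3, x4, x5, x6, x7, x9, x11, x12} ∩ {x1, x2, x3, x4, x5, x6, x7, x8, x9, x11, x12, x13, x14} = {x3, x4, x5, x6, x7, x9, x11, x12}
… ∩ ⟦which contained x8⟧ = {x3, x4, x5, x6, x7, x9, x11, x12} ∩ {x2, x3, x4, x5, x7, x9, x10, x11, x12, x14, x15, x16} = {x3, x4, x5, x7, x9, x11, x12}
… ∩ ⟦shiny⟧ = {x3, x4, x5, x7, x9, x11, x12} ∩ {x1, x6, x9, x12, x16} = {x9, x12}
⟦shiny disk in x9 which contained x8⟧ = {x9, x12}, so the cardinality is 2.

2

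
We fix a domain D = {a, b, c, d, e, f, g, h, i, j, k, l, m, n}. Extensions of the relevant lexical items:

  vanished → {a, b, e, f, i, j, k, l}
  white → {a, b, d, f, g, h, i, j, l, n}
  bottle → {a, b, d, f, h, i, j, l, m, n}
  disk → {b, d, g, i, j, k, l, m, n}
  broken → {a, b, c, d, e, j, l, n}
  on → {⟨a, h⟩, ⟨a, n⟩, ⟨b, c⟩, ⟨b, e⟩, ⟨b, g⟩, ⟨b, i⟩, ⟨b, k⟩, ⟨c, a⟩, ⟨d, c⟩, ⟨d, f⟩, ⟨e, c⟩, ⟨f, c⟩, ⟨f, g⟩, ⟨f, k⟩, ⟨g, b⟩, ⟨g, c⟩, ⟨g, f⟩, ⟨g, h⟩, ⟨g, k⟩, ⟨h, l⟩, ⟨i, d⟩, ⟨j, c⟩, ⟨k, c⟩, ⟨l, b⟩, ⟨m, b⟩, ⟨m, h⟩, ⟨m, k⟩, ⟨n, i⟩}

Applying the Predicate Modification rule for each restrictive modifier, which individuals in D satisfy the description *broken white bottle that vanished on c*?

{b, j}

⟦that vanished⟧ = ⟦vanished⟧ = {a, b, e, f, i, j, k, l}
⟦on c⟧ = {x : ⟨x, c⟩ ∈ ⟦on⟧} = {b, d, e, f, g, j, k}
⟦bottle⟧ = {a, b, d, f, h, i, j, l, m, n}
… ∩ ⟦that vanished⟧ = {a, b, d, f, h, i, j, l, m, n} ∩ {a, b, e, f, i, j, k, l} = {a, b, f, i, j, l}
… ∩ ⟦on c⟧ = {a, b, f, i, j, l} ∩ {b, d, e, f, g, j, k} = {b, f, j}
… ∩ ⟦broken⟧ = {b, f, j} ∩ {a, b, c, d, e, j, l, n} = {b, j}
… ∩ ⟦white⟧ = {b, j} ∩ {a, b, d, f, g, h, i, j, l, n} = {b, j}
So ⟦broken white bottle that vanished on c⟧ = {b, j}.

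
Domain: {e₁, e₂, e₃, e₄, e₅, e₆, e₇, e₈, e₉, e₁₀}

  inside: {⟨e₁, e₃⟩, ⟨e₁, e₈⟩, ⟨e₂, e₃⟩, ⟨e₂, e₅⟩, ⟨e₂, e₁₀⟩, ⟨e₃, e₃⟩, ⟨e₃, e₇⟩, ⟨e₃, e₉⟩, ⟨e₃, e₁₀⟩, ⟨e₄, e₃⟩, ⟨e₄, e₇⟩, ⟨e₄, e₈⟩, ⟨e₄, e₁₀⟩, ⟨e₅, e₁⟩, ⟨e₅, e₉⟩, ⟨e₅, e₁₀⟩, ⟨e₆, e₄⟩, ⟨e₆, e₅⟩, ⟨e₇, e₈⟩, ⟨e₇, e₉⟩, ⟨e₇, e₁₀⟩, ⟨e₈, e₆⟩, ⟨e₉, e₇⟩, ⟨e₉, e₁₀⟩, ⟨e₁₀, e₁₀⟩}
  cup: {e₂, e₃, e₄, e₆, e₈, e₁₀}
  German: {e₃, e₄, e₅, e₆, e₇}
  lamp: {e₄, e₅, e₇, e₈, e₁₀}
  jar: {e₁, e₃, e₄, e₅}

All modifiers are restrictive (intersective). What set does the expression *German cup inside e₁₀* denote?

{e₃, e₄}

⟦inside e₁₀⟧ = {x : ⟨x, e₁₀⟩ ∈ ⟦inside⟧} = {e₂, e₃, e₄, e₅, e₇, e₉, e₁₀}
⟦cup⟧ = {e₂, e₃, e₄, e₆, e₈, e₁₀}
… ∩ ⟦inside e₁₀⟧ = {e₂, e₃, e₄, e₆, e₈, e₁₀} ∩ {e₂, e₃, e₄, e₅, e₇, e₉, e₁₀} = {e₂, e₃, e₄, e₁₀}
… ∩ ⟦German⟧ = {e₂, e₃, e₄, e₁₀} ∩ {e₃, e₄, e₅, e₆, e₇} = {e₃, e₄}
So ⟦German cup inside e₁₀⟧ = {e₃, e₄}.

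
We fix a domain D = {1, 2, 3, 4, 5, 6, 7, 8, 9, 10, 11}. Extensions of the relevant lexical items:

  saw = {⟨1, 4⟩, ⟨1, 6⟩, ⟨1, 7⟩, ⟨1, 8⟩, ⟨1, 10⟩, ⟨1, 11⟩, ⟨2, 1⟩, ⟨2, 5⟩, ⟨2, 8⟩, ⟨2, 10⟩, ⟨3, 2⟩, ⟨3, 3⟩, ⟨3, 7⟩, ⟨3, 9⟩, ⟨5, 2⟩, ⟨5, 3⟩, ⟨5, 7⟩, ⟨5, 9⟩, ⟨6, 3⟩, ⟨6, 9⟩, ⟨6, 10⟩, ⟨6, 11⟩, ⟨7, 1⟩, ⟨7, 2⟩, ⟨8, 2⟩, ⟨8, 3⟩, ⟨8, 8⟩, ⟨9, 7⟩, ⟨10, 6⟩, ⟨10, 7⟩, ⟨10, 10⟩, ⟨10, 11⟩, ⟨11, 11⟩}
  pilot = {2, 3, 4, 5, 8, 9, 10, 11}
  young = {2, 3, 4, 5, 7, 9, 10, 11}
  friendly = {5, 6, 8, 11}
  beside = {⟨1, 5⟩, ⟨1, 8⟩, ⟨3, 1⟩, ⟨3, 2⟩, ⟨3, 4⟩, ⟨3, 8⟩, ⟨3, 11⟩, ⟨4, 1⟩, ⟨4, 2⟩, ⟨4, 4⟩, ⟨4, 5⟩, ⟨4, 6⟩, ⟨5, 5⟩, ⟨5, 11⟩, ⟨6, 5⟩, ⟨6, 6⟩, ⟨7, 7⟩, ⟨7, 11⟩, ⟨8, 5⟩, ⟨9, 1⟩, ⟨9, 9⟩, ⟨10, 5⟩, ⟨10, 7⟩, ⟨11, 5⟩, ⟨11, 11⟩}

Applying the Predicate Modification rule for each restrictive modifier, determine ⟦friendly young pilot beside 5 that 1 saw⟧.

{11}

⟦beside 5⟧ = {x : ⟨x, 5⟩ ∈ ⟦beside⟧} = {1, 4, 5, 6, 8, 10, 11}
⟦that 1 saw⟧ = {x : ⟨1, x⟩ ∈ ⟦saw⟧} = {4, 6, 7, 8, 10, 11}
⟦pilot⟧ = {2, 3, 4, 5, 8, 9, 10, 11}
… ∩ ⟦beside 5⟧ = {2, 3, 4, 5, 8, 9, 10, 11} ∩ {1, 4, 5, 6, 8, 10, 11} = {4, 5, 8, 10, 11}
… ∩ ⟦that 1 saw⟧ = {4, 5, 8, 10, 11} ∩ {4, 6, 7, 8, 10, 11} = {4, 8, 10, 11}
… ∩ ⟦friendly⟧ = {4, 8, 10, 11} ∩ {5, 6, 8, 11} = {8, 11}
… ∩ ⟦young⟧ = {8, 11} ∩ {2, 3, 4, 5, 7, 9, 10, 11} = {11}
So ⟦friendly young pilot beside 5 that 1 saw⟧ = {11}.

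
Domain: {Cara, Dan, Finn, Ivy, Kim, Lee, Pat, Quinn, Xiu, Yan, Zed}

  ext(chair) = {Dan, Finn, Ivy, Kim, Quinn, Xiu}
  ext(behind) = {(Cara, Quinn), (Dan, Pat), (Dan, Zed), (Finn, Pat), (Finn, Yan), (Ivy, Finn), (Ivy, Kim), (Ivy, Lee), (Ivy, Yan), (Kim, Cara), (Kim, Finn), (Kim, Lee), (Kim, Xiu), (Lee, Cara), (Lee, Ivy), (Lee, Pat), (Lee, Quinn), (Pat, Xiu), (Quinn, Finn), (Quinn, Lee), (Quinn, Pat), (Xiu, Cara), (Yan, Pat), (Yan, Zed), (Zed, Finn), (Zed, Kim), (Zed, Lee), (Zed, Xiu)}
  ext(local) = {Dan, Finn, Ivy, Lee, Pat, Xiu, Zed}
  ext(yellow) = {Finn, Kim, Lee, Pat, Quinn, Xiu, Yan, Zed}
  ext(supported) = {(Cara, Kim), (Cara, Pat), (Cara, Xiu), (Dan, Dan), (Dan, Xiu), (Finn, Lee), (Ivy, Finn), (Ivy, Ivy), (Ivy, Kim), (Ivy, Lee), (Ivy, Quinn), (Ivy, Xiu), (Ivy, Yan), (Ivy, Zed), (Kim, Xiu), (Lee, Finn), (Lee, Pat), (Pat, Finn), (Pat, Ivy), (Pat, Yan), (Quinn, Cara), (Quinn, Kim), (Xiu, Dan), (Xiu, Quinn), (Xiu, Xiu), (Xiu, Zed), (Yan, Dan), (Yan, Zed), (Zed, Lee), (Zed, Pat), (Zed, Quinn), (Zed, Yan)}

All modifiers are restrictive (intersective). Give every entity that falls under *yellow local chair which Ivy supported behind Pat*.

{Finn}

⟦which Ivy supported⟧ = {x : ⟨Ivy, x⟩ ∈ ⟦supported⟧} = {Finn, Ivy, Kim, Lee, Quinn, Xiu, Yan, Zed}
⟦behind Pat⟧ = {x : ⟨x, Pat⟩ ∈ ⟦behind⟧} = {Dan, Finn, Lee, Quinn, Yan}
⟦chair⟧ = {Dan, Finn, Ivy, Kim, Quinn, Xiu}
… ∩ ⟦which Ivy supported⟧ = {Dan, Finn, Ivy, Kim, Quinn, Xiu} ∩ {Finn, Ivy, Kim, Lee, Quinn, Xiu, Yan, Zed} = {Finn, Ivy, Kim, Quinn, Xiu}
… ∩ ⟦behind Pat⟧ = {Finn, Ivy, Kim, Quinn, Xiu} ∩ {Dan, Finn, Lee, Quinn, Yan} = {Finn, Quinn}
… ∩ ⟦yellow⟧ = {Finn, Quinn} ∩ {Finn, Kim, Lee, Pat, Quinn, Xiu, Yan, Zed} = {Finn, Quinn}
… ∩ ⟦local⟧ = {Finn, Quinn} ∩ {Dan, Finn, Ivy, Lee, Pat, Xiu, Zed} = {Finn}
So ⟦yellow local chair which Ivy supported behind Pat⟧ = {Finn}.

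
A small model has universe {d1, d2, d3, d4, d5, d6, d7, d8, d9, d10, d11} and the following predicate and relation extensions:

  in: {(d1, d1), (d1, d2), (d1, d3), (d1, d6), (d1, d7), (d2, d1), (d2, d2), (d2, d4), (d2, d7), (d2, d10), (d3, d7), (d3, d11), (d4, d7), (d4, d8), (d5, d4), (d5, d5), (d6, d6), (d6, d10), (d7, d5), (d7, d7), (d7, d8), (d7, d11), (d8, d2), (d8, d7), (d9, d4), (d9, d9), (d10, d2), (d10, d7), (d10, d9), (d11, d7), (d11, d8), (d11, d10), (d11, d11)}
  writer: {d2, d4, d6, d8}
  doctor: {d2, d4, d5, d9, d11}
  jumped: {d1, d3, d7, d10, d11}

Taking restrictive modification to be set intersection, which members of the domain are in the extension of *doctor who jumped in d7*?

⟦who jumped⟧ = ⟦jumped⟧ = {d1, d3, d7, d10, d11}
⟦in d7⟧ = {x : ⟨x, d7⟩ ∈ ⟦in⟧} = {d1, d2, d3, d4, d7, d8, d10, d11}
⟦doctor⟧ = {d2, d4, d5, d9, d11}
… ∩ ⟦who jumped⟧ = {d2, d4, d5, d9, d11} ∩ {d1, d3, d7, d10, d11} = {d11}
… ∩ ⟦in d7⟧ = {d11} ∩ {d1, d2, d3, d4, d7, d8, d10, d11} = {d11}
So ⟦doctor who jumped in d7⟧ = {d11}.

{d11}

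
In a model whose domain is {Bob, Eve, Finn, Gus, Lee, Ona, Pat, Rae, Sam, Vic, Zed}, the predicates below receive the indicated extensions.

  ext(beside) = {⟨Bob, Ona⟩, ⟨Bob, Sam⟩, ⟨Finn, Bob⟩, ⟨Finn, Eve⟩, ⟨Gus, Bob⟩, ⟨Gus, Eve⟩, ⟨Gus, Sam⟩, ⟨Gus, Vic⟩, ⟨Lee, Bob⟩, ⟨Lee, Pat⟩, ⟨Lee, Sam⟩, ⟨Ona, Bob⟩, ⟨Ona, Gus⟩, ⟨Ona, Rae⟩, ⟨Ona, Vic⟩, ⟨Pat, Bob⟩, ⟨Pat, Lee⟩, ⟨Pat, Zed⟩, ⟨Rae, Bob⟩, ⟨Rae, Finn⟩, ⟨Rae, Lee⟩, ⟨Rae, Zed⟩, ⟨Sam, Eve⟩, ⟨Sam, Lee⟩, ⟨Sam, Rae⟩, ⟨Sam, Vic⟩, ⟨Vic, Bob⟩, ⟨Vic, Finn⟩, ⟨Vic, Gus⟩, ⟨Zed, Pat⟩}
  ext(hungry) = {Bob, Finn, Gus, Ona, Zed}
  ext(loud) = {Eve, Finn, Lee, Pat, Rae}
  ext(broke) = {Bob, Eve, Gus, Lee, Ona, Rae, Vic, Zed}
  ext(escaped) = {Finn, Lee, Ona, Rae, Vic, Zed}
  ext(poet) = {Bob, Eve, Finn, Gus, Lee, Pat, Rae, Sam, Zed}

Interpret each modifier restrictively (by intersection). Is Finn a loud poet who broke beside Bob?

no

⟦who broke⟧ = ⟦broke⟧ = {Bob, Eve, Gus, Lee, Ona, Rae, Vic, Zed}
⟦beside Bob⟧ = {x : ⟨x, Bob⟩ ∈ ⟦beside⟧} = {Finn, Gus, Lee, Ona, Pat, Rae, Vic}
⟦poet⟧ = {Bob, Eve, Finn, Gus, Lee, Pat, Rae, Sam, Zed}
… ∩ ⟦who broke⟧ = {Bob, Eve, Finn, Gus, Lee, Pat, Rae, Sam, Zed} ∩ {Bob, Eve, Gus, Lee, Ona, Rae, Vic, Zed} = {Bob, Eve, Gus, Lee, Rae, Zed}
… ∩ ⟦beside Bob⟧ = {Bob, Eve, Gus, Lee, Rae, Zed} ∩ {Finn, Gus, Lee, Ona, Pat, Rae, Vic} = {Gus, Lee, Rae}
… ∩ ⟦loud⟧ = {Gus, Lee, Rae} ∩ {Eve, Finn, Lee, Pat, Rae} = {Lee, Rae}
⟦loud poet who broke beside Bob⟧ = {Lee, Rae}; Finn ∉ this set.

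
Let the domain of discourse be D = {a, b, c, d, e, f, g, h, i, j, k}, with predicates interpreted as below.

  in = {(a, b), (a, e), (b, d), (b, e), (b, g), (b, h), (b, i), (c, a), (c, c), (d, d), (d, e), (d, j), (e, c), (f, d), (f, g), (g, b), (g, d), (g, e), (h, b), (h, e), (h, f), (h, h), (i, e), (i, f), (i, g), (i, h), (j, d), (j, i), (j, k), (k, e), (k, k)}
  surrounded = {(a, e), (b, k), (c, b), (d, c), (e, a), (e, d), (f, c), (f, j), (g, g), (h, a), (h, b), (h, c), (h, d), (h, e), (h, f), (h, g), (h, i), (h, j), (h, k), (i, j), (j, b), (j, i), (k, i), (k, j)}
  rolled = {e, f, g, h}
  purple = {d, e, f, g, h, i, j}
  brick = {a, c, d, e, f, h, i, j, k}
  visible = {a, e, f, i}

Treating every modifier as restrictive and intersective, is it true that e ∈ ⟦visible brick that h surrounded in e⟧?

no

⟦that h surrounded⟧ = {x : ⟨h, x⟩ ∈ ⟦surrounded⟧} = {a, b, c, d, e, f, g, i, j, k}
⟦in e⟧ = {x : ⟨x, e⟩ ∈ ⟦in⟧} = {a, b, d, g, h, i, k}
⟦brick⟧ = {a, c, d, e, f, h, i, j, k}
… ∩ ⟦that h surrounded⟧ = {a, c, d, e, f, h, i, j, k} ∩ {a, b, c, d, e, f, g, i, j, k} = {a, c, d, e, f, i, j, k}
… ∩ ⟦in e⟧ = {a, c, d, e, f, i, j, k} ∩ {a, b, d, g, h, i, k} = {a, d, i, k}
… ∩ ⟦visible⟧ = {a, d, i, k} ∩ {a, e, f, i} = {a, i}
⟦visible brick that h surrounded in e⟧ = {a, i}; e ∉ this set.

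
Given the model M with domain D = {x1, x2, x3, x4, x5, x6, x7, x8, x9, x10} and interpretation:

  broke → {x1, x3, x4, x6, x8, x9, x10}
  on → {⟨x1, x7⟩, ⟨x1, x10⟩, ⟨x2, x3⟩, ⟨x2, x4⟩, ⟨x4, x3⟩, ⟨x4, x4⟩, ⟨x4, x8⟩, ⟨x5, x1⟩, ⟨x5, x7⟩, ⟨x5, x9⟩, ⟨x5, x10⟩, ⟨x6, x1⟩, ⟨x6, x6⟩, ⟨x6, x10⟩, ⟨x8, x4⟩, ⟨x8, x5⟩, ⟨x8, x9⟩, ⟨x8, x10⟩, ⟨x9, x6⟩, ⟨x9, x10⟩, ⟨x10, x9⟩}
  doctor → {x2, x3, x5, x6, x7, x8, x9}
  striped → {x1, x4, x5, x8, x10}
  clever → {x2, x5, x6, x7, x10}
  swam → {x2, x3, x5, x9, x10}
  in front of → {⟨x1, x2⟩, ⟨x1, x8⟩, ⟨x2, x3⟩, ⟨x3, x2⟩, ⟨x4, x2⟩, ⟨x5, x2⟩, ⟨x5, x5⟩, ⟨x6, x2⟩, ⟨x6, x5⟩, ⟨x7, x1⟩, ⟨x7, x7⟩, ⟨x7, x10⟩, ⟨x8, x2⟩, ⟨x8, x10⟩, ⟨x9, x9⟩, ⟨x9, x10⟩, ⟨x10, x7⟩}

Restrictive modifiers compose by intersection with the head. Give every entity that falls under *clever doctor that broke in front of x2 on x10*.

{x6}

⟦that broke⟧ = ⟦broke⟧ = {x1, x3, x4, x6, x8, x9, x10}
⟦in front of x2⟧ = {x : ⟨x, x2⟩ ∈ ⟦in front of⟧} = {x1, x3, x4, x5, x6, x8}
⟦on x10⟧ = {x : ⟨x, x10⟩ ∈ ⟦on⟧} = {x1, x5, x6, x8, x9}
⟦doctor⟧ = {x2, x3, x5, x6, x7, x8, x9}
… ∩ ⟦that broke⟧ = {x2, x3, x5, x6, x7, x8, x9} ∩ {x1, x3, x4, x6, x8, x9, x10} = {x3, x6, x8, x9}
… ∩ ⟦in front of x2⟧ = {x3, x6, x8, x9} ∩ {x1, x3, x4, x5, x6, x8} = {x3, x6, x8}
… ∩ ⟦on x10⟧ = {x3, x6, x8} ∩ {x1, x5, x6, x8, x9} = {x6, x8}
… ∩ ⟦clever⟧ = {x6, x8} ∩ {x2, x5, x6, x7, x10} = {x6}
So ⟦clever doctor that broke in front of x2 on x10⟧ = {x6}.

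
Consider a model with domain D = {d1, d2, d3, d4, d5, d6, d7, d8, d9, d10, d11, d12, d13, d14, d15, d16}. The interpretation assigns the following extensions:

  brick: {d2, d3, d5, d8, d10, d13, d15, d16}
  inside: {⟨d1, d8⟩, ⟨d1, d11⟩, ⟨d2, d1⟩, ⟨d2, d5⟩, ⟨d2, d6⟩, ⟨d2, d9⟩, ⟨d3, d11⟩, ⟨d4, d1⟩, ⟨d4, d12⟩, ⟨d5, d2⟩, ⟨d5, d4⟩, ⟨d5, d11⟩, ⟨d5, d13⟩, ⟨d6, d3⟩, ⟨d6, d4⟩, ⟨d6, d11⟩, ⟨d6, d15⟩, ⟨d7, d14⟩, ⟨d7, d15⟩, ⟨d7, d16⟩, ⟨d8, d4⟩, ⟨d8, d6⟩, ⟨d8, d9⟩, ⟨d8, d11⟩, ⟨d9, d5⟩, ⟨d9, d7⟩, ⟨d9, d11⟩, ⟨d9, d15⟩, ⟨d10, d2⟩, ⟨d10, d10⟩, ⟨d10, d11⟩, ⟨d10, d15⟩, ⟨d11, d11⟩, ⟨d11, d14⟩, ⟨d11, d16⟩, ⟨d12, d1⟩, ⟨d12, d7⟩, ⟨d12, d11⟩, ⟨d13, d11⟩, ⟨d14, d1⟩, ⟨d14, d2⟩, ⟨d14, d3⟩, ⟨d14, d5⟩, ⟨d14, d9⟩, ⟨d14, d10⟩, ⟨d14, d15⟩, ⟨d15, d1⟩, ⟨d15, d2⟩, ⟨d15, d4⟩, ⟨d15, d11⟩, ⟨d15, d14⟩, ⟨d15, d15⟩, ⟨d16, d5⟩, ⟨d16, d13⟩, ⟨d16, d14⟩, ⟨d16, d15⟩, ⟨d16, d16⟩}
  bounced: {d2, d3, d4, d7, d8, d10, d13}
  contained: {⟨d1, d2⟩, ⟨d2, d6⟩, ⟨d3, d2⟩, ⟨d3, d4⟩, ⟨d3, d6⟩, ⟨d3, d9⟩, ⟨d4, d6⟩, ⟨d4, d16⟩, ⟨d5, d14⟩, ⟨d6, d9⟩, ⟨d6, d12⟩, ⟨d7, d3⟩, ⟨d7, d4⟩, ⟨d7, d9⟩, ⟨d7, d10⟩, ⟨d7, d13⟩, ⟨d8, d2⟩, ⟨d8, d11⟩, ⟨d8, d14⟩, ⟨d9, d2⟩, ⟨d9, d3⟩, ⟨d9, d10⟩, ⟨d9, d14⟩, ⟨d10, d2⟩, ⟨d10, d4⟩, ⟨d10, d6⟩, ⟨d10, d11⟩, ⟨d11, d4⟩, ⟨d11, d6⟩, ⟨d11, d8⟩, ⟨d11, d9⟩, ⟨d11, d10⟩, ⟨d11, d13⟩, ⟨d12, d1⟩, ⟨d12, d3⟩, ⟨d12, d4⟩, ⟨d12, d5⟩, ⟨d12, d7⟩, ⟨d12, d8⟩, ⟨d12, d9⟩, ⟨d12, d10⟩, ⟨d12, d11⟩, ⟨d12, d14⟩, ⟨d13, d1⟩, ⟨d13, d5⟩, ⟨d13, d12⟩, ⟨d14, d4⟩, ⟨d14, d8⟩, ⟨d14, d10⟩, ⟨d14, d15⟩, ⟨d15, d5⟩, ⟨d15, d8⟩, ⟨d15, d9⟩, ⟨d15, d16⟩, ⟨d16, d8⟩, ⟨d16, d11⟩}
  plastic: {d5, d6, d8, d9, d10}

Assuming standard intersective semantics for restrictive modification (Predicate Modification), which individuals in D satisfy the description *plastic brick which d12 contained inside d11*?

{d5, d8, d10}

⟦which d12 contained⟧ = {x : ⟨d12, x⟩ ∈ ⟦contained⟧} = {d1, d3, d4, d5, d7, d8, d9, d10, d11, d14}
⟦inside d11⟧ = {x : ⟨x, d11⟩ ∈ ⟦inside⟧} = {d1, d3, d5, d6, d8, d9, d10, d11, d12, d13, d15}
⟦brick⟧ = {d2, d3, d5, d8, d10, d13, d15, d16}
… ∩ ⟦which d12 contained⟧ = {d2, d3, d5, d8, d10, d13, d15, d16} ∩ {d1, d3, d4, d5, d7, d8, d9, d10, d11, d14} = {d3, d5, d8, d10}
… ∩ ⟦inside d11⟧ = {d3, d5, d8, d10} ∩ {d1, d3, d5, d6, d8, d9, d10, d11, d12, d13, d15} = {d3, d5, d8, d10}
… ∩ ⟦plastic⟧ = {d3, d5, d8, d10} ∩ {d5, d6, d8, d9, d10} = {d5, d8, d10}
So ⟦plastic brick which d12 contained inside d11⟧ = {d5, d8, d10}.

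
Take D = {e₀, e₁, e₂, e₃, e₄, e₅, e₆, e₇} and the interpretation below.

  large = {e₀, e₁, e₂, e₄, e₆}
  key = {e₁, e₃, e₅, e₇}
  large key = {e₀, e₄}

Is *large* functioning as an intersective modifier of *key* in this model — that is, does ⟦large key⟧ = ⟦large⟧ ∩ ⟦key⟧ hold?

no

⟦large⟧ ∩ ⟦key⟧ = {e₀, e₁, e₂, e₄, e₆} ∩ {e₁, e₃, e₅, e₇} = {e₁}
Observed ⟦large key⟧ = {e₀, e₄}.
These differ, so the modifier is not intersective in this model.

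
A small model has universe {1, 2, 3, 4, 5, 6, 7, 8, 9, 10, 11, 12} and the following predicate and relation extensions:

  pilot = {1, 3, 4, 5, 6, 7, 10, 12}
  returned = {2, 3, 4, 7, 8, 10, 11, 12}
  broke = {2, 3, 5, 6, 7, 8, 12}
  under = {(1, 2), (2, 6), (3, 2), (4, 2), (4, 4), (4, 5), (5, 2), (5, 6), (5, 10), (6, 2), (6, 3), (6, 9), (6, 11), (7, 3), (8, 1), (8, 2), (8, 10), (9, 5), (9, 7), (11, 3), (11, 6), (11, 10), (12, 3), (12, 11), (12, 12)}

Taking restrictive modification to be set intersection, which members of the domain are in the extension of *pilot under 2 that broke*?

⟦under 2⟧ = {x : ⟨x, 2⟩ ∈ ⟦under⟧} = {1, 3, 4, 5, 6, 8}
⟦that broke⟧ = ⟦broke⟧ = {2, 3, 5, 6, 7, 8, 12}
⟦pilot⟧ = {1, 3, 4, 5, 6, 7, 10, 12}
… ∩ ⟦under 2⟧ = {1, 3, 4, 5, 6, 7, 10, 12} ∩ {1, 3, 4, 5, 6, 8} = {1, 3, 4, 5, 6}
… ∩ ⟦that broke⟧ = {1, 3, 4, 5, 6} ∩ {2, 3, 5, 6, 7, 8, 12} = {3, 5, 6}
So ⟦pilot under 2 that broke⟧ = {3, 5, 6}.

{3, 5, 6}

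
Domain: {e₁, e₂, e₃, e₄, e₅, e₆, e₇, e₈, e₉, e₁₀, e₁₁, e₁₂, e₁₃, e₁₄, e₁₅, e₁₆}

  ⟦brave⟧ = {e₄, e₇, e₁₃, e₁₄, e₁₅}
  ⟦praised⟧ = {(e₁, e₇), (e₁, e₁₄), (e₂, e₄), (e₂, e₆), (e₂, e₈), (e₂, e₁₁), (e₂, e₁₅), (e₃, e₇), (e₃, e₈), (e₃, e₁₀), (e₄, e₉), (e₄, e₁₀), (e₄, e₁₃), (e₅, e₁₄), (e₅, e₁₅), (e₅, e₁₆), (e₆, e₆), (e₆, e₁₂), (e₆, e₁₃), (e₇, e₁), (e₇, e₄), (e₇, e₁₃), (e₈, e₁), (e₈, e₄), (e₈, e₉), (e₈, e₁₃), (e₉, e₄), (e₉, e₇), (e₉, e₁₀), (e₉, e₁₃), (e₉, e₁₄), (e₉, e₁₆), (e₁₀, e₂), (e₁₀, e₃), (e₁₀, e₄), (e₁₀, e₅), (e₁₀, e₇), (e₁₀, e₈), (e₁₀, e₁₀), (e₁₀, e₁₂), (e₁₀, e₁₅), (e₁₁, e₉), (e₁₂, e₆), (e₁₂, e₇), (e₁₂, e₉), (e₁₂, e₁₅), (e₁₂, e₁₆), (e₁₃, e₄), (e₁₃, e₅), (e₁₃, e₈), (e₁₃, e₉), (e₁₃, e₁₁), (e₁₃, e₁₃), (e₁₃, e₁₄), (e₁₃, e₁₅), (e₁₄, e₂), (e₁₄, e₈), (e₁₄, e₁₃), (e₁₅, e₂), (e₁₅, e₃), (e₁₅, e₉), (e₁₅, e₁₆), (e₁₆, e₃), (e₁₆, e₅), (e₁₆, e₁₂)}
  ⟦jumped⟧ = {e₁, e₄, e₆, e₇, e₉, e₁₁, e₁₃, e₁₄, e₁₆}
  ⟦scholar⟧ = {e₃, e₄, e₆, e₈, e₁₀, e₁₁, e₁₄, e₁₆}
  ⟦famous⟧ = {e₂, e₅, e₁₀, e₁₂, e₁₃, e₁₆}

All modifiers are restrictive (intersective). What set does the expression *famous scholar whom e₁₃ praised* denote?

⟦whom e₁₃ praised⟧ = {x : ⟨e₁₃, x⟩ ∈ ⟦praised⟧} = {e₄, e₅, e₈, e₉, e₁₁, e₁₃, e₁₄, e₁₅}
⟦scholar⟧ = {e₃, e₄, e₆, e₈, e₁₀, e₁₁, e₁₄, e₁₆}
… ∩ ⟦whom e₁₃ praised⟧ = {e₃, e₄, e₆, e₈, e₁₀, e₁₁, e₁₄, e₁₆} ∩ {e₄, e₅, e₈, e₉, e₁₁, e₁₃, e₁₄, e₁₅} = {e₄, e₈, e₁₁, e₁₄}
… ∩ ⟦famous⟧ = {e₄, e₈, e₁₁, e₁₄} ∩ {e₂, e₅, e₁₀, e₁₂, e₁₃, e₁₆} = ∅
So ⟦famous scholar whom e₁₃ praised⟧ = {}.

{}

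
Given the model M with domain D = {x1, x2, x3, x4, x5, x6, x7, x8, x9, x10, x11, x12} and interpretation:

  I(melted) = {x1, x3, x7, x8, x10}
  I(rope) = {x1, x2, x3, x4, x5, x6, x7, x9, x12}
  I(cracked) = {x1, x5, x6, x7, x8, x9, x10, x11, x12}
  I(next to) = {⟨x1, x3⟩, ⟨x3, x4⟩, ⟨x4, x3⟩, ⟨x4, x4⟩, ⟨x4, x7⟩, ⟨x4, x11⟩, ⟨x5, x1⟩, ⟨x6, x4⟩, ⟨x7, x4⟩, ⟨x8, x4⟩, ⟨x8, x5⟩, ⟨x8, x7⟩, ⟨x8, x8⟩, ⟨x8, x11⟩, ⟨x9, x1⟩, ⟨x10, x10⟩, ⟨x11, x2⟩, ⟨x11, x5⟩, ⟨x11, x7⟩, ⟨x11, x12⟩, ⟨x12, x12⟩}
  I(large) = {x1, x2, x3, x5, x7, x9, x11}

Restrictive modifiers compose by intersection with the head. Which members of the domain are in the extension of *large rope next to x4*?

⟦next to x4⟧ = {x : ⟨x, x4⟩ ∈ ⟦next to⟧} = {x3, x4, x6, x7, x8}
⟦rope⟧ = {x1, x2, x3, x4, x5, x6, x7, x9, x12}
… ∩ ⟦next to x4⟧ = {x1, x2, x3, x4, x5, x6, x7, x9, x12} ∩ {x3, x4, x6, x7, x8} = {x3, x4, x6, x7}
… ∩ ⟦large⟧ = {x3, x4, x6, x7} ∩ {x1, x2, x3, x5, x7, x9, x11} = {x3, x7}
So ⟦large rope next to x4⟧ = {x3, x7}.

{x3, x7}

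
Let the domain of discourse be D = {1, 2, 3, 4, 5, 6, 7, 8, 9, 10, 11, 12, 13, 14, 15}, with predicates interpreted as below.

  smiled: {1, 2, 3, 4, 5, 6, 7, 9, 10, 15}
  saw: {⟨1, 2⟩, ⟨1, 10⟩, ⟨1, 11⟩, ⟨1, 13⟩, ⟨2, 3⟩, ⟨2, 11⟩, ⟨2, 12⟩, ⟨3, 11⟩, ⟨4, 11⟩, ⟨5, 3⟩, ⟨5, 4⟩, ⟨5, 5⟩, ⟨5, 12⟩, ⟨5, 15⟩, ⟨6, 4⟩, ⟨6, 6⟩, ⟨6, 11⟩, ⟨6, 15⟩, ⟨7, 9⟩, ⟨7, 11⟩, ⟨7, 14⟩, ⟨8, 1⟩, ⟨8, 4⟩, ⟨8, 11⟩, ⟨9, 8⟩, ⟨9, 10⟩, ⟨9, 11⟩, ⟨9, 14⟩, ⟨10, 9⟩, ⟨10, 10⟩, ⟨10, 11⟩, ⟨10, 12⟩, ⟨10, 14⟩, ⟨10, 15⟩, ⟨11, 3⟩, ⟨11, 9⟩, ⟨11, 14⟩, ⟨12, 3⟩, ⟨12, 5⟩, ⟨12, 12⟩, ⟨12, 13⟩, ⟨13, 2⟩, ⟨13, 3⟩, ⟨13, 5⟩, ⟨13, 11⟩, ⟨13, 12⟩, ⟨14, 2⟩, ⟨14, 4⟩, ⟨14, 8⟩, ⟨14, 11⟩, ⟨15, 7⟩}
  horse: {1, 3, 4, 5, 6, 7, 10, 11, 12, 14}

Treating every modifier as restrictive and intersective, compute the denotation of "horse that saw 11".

{1, 3, 4, 6, 7, 10, 14}

⟦that saw 11⟧ = {x : ⟨x, 11⟩ ∈ ⟦saw⟧} = {1, 2, 3, 4, 6, 7, 8, 9, 10, 13, 14}
⟦horse⟧ = {1, 3, 4, 5, 6, 7, 10, 11, 12, 14}
… ∩ ⟦that saw 11⟧ = {1, 3, 4, 5, 6, 7, 10, 11, 12, 14} ∩ {1, 2, 3, 4, 6, 7, 8, 9, 10, 13, 14} = {1, 3, 4, 6, 7, 10, 14}
So ⟦horse that saw 11⟧ = {1, 3, 4, 6, 7, 10, 14}.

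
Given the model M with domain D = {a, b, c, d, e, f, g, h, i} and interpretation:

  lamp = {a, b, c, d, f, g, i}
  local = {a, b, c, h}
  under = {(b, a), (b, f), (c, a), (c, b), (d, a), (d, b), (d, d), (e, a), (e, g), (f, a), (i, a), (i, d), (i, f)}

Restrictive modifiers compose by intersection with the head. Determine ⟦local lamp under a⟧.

⟦under a⟧ = {x : ⟨x, a⟩ ∈ ⟦under⟧} = {b, c, d, e, f, i}
⟦lamp⟧ = {a, b, c, d, f, g, i}
… ∩ ⟦under a⟧ = {a, b, c, d, f, g, i} ∩ {b, c, d, e, f, i} = {b, c, d, f, i}
… ∩ ⟦local⟧ = {b, c, d, f, i} ∩ {a, b, c, h} = {b, c}
So ⟦local lamp under a⟧ = {b, c}.

{b, c}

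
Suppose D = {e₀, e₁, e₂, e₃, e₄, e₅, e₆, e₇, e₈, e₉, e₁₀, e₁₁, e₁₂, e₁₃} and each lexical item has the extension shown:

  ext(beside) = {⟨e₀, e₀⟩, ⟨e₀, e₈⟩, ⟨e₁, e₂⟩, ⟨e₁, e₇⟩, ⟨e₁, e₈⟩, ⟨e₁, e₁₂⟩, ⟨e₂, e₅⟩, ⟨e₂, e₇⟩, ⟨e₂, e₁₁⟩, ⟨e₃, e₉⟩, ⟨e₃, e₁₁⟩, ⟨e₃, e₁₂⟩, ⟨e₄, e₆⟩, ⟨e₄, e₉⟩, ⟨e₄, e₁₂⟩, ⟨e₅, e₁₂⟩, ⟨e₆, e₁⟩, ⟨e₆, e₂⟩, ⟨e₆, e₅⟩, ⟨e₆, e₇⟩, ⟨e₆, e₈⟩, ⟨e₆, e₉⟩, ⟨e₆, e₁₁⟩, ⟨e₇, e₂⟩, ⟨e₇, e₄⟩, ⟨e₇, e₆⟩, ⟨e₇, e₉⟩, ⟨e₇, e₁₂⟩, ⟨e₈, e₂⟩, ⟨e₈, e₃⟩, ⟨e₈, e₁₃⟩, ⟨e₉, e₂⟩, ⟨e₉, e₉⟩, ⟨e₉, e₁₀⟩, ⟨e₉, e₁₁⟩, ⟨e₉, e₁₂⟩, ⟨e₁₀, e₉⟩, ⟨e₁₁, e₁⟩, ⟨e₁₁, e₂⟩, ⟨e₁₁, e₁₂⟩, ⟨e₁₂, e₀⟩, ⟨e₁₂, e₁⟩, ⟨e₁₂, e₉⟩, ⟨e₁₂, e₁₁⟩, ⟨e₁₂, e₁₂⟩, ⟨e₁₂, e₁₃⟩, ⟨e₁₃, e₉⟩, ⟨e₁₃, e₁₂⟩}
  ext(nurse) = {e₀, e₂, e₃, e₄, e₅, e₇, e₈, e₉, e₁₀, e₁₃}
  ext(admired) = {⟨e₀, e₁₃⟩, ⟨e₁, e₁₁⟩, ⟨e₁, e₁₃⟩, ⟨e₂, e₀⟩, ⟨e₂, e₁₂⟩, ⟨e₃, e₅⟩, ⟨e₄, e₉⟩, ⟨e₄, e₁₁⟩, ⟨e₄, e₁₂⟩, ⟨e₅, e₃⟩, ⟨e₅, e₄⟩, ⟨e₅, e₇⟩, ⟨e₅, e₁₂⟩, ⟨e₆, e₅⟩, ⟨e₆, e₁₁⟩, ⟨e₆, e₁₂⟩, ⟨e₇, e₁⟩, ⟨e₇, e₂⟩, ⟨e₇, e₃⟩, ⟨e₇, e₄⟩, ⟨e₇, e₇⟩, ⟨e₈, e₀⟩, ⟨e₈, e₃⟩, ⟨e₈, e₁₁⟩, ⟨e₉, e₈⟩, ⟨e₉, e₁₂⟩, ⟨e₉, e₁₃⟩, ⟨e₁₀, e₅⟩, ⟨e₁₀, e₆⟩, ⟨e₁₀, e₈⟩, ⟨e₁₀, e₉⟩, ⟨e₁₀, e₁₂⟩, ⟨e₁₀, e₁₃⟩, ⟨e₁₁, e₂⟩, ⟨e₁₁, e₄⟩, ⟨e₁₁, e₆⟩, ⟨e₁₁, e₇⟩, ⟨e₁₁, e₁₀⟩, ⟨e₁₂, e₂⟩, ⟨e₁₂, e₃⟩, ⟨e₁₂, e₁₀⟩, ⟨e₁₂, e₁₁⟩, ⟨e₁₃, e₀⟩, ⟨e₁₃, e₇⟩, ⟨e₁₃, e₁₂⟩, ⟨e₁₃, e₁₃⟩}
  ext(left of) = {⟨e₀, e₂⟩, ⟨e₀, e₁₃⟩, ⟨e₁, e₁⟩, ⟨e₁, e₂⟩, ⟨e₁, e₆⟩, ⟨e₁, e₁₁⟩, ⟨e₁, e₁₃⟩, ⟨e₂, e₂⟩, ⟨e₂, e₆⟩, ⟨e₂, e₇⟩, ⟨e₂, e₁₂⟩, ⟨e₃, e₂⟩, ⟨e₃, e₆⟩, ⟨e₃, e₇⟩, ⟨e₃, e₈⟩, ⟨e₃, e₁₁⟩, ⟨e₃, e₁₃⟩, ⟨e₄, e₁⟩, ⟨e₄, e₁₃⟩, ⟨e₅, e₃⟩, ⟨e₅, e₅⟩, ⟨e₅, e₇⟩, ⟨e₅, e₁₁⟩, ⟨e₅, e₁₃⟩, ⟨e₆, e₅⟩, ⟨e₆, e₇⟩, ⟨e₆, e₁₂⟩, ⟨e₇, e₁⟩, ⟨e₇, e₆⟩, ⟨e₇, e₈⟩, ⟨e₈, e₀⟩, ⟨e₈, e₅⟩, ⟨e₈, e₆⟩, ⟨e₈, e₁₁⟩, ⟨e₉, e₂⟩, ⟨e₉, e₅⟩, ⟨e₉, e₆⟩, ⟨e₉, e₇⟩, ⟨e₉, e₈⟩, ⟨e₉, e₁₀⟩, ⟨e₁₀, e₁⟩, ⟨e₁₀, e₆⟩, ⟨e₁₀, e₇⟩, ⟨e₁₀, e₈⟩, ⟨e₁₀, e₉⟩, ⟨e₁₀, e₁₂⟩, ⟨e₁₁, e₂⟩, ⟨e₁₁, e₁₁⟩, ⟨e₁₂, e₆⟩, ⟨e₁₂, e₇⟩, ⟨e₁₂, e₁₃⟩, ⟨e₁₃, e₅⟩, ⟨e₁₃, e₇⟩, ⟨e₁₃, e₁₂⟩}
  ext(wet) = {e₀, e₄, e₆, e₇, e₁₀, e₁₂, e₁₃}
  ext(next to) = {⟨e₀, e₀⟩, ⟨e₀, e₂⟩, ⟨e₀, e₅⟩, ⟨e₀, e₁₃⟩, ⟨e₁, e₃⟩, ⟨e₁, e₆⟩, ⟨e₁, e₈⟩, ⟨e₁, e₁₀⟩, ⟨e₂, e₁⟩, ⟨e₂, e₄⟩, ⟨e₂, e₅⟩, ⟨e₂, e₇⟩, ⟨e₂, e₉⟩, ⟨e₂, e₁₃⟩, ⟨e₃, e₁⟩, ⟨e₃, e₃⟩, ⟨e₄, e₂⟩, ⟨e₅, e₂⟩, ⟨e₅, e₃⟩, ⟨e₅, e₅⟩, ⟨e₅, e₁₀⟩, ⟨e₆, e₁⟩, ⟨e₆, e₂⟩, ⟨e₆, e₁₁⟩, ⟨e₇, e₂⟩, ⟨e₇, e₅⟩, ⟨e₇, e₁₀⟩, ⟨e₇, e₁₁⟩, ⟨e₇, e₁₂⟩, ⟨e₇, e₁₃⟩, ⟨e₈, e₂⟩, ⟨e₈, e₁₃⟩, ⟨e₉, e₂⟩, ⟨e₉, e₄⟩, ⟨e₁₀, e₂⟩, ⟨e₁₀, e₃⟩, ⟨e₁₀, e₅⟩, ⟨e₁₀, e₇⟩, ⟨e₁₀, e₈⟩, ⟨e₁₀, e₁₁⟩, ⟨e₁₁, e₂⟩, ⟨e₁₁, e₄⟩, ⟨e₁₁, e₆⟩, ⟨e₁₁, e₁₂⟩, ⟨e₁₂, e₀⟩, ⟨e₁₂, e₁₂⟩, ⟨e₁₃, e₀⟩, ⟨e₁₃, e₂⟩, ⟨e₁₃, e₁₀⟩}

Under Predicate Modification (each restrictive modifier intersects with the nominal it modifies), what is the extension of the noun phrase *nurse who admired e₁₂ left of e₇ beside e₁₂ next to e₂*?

{e₅, e₉, e₁₃}

⟦who admired e₁₂⟧ = {x : ⟨x, e₁₂⟩ ∈ ⟦admired⟧} = {e₂, e₄, e₅, e₆, e₉, e₁₀, e₁₃}
⟦left of e₇⟧ = {x : ⟨x, e₇⟩ ∈ ⟦left of⟧} = {e₂, e₃, e₅, e₆, e₉, e₁₀, e₁₂, e₁₃}
⟦beside e₁₂⟧ = {x : ⟨x, e₁₂⟩ ∈ ⟦beside⟧} = {e₁, e₃, e₄, e₅, e₇, e₉, e₁₁, e₁₂, e₁₃}
⟦next to e₂⟧ = {x : ⟨x, e₂⟩ ∈ ⟦next to⟧} = {e₀, e₄, e₅, e₆, e₇, e₈, e₉, e₁₀, e₁₁, e₁₃}
⟦nurse⟧ = {e₀, e₂, e₃, e₄, e₅, e₇, e₈, e₉, e₁₀, e₁₃}
… ∩ ⟦who admired e₁₂⟧ = {e₀, e₂, e₃, e₄, e₅, e₇, e₈, e₉, e₁₀, e₁₃} ∩ {e₂, e₄, e₅, e₆, e₉, e₁₀, e₁₃} = {e₂, e₄, e₅, e₉, e₁₀, e₁₃}
… ∩ ⟦left of e₇⟧ = {e₂, e₄, e₅, e₉, e₁₀, e₁₃} ∩ {e₂, e₃, e₅, e₆, e₉, e₁₀, e₁₂, e₁₃} = {e₂, e₅, e₉, e₁₀, e₁₃}
… ∩ ⟦beside e₁₂⟧ = {e₂, e₅, e₉, e₁₀, e₁₃} ∩ {e₁, e₃, e₄, e₅, e₇, e₉, e₁₁, e₁₂, e₁₃} = {e₅, e₉, e₁₃}
… ∩ ⟦next to e₂⟧ = {e₅, e₉, e₁₃} ∩ {e₀, e₄, e₅, e₆, e₇, e₈, e₉, e₁₀, e₁₁, e₁₃} = {e₅, e₉, e₁₃}
So ⟦nurse who admired e₁₂ left of e₇ beside e₁₂ next to e₂⟧ = {e₅, e₉, e₁₃}.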